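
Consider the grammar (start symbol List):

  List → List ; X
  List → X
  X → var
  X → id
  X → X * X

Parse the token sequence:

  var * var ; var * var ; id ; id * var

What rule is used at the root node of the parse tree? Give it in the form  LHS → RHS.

List → List ; X

[List [List [List [List [X [X var] * [X var]]] ; [X [X var] * [X var]]] ; [X id]] ; [X [X id] * [X var]]]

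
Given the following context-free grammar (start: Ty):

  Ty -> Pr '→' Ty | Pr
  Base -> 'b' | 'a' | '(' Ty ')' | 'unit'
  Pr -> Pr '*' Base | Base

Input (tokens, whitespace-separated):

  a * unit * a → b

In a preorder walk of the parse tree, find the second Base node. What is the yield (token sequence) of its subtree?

[Ty [Pr [Pr [Pr [Base a]] * [Base unit]] * [Base a]] → [Ty [Pr [Base b]]]]

unit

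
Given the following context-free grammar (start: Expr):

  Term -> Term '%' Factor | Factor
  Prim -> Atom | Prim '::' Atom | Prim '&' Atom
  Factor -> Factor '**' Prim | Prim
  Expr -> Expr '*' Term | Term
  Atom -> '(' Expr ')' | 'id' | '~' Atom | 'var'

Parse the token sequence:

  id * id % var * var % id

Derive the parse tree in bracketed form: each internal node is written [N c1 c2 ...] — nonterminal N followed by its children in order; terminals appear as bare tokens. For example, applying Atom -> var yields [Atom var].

Expr
Expr * Term
Expr * Term * Term
Term * Term * Term
Factor * Term * Term
Prim * Term * Term
Atom * Term * Term
id * Term * Term
id * Term % Factor * Term
id * Factor % Factor * Term
id * Prim % Factor * Term
id * Atom % Factor * Term
id * id % Factor * Term
id * id % Prim * Term
id * id % Atom * Term
id * id % var * Term
id * id % var * Term % Factor
id * id % var * Factor % Factor
id * id % var * Prim % Factor
id * id % var * Atom % Factor
id * id % var * var % Factor
id * id % var * var % Prim
id * id % var * var % Atom
id * id % var * var % id

[Expr [Expr [Expr [Term [Factor [Prim [Atom id]]]]] * [Term [Term [Factor [Prim [Atom id]]]] % [Factor [Prim [Atom var]]]]] * [Term [Term [Factor [Prim [Atom var]]]] % [Factor [Prim [Atom id]]]]]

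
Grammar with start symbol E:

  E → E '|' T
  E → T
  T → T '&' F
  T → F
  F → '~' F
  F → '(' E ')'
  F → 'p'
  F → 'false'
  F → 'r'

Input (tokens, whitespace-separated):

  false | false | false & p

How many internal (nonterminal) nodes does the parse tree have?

11

[E [E [E [T [F false]]] | [T [F false]]] | [T [T [F false]] & [F p]]]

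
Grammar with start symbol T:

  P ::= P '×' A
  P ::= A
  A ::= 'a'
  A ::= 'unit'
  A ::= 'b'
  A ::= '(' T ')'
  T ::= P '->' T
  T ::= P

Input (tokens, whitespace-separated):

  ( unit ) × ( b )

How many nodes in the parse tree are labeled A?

[T [P [P [A ( [T [P [A unit]]] )]] × [A ( [T [P [A b]]] )]]]

4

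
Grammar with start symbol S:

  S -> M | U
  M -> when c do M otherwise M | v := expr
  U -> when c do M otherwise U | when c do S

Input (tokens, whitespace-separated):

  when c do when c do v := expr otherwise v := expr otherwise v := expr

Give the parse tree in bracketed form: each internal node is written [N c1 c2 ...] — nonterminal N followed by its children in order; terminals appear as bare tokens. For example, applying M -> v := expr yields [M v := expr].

[S [M when c do [M when c do [M v := expr] otherwise [M v := expr]] otherwise [M v := expr]]]

S
M
when c do M otherwise M
when c do when c do M otherwise M otherwise M
when c do when c do v := expr otherwise M otherwise M
when c do when c do v := expr otherwise v := expr otherwise M
when c do when c do v := expr otherwise v := expr otherwise v := expr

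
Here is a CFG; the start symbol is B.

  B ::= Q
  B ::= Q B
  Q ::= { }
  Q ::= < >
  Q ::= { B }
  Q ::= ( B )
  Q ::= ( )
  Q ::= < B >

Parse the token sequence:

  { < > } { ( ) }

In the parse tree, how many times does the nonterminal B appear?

4

[B [Q { [B [Q < >]] }] [B [Q { [B [Q ( )]] }]]]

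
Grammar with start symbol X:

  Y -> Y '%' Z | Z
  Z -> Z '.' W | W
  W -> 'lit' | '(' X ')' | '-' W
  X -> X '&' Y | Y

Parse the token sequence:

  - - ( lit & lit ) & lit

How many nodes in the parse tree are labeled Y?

[X [X [Y [Z [W - [W - [W ( [X [X [Y [Z [W lit]]]] & [Y [Z [W lit]]]] )]]]]]] & [Y [Z [W lit]]]]

4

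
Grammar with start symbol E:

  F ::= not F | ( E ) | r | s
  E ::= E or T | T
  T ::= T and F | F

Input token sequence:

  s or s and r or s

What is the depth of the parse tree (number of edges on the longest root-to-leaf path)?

5

[E [E [E [T [F s]]] or [T [T [F s]] and [F r]]] or [T [F s]]]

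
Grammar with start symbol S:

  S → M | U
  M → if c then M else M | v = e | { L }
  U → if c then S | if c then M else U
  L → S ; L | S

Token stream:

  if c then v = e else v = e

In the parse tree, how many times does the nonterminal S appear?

[S [M if c then [M v = e] else [M v = e]]]

1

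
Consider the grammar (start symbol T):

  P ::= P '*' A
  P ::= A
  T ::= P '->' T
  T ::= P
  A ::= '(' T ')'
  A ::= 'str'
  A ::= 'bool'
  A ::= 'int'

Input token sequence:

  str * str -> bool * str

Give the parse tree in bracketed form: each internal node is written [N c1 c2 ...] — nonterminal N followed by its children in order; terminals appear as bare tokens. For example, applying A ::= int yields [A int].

T
P -> T
P * A -> T
A * A -> T
str * A -> T
str * str -> T
str * str -> P
str * str -> P * A
str * str -> A * A
str * str -> bool * A
str * str -> bool * str

[T [P [P [A str]] * [A str]] -> [T [P [P [A bool]] * [A str]]]]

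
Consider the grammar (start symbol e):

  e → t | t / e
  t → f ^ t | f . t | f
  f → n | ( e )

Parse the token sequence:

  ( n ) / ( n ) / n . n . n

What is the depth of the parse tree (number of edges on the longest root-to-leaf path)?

7

[e [t [f ( [e [t [f n]]] )]] / [e [t [f ( [e [t [f n]]] )]] / [e [t [f n] . [t [f n] . [t [f n]]]]]]]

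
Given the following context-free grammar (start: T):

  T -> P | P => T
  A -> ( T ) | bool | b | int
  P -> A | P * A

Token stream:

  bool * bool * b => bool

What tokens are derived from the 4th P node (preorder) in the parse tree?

bool

[T [P [P [P [A bool]] * [A bool]] * [A b]] => [T [P [A bool]]]]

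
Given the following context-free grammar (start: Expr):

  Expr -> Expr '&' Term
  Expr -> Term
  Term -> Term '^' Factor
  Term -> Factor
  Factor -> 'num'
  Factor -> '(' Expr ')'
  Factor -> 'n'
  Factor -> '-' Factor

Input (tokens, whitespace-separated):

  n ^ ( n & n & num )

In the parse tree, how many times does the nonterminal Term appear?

5

[Expr [Term [Term [Factor n]] ^ [Factor ( [Expr [Expr [Expr [Term [Factor n]]] & [Term [Factor n]]] & [Term [Factor num]]] )]]]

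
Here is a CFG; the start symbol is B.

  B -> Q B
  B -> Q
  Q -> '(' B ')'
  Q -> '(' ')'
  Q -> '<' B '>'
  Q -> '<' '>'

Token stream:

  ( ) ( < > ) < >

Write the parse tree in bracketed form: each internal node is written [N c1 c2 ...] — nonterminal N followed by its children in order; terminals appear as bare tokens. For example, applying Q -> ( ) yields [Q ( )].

[B [Q ( )] [B [Q ( [B [Q < >]] )] [B [Q < >]]]]

B
Q B
( ) B
( ) Q B
( ) ( B ) B
( ) ( Q ) B
( ) ( < > ) B
( ) ( < > ) Q
( ) ( < > ) < >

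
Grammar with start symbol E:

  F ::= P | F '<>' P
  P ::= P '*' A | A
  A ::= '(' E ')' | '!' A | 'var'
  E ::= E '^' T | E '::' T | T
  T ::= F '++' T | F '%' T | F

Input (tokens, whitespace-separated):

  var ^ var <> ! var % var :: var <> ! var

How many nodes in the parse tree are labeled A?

[E [E [E [T [F [P [A var]]]]] ^ [T [F [F [P [A var]]] <> [P [A ! [A var]]]] % [T [F [P [A var]]]]]] :: [T [F [F [P [A var]]] <> [P [A ! [A var]]]]]]

8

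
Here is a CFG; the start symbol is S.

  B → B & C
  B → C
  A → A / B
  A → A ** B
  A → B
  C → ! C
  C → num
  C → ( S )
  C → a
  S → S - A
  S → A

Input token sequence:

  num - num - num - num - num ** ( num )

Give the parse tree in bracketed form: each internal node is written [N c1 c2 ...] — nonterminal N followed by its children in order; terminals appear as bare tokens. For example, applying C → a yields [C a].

[S [S [S [S [S [A [B [C num]]]] - [A [B [C num]]]] - [A [B [C num]]]] - [A [B [C num]]]] - [A [A [B [C num]]] ** [B [C ( [S [A [B [C num]]]] )]]]]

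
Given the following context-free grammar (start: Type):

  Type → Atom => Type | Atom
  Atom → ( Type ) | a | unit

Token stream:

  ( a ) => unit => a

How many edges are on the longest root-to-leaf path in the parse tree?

[Type [Atom ( [Type [Atom a]] )] => [Type [Atom unit] => [Type [Atom a]]]]

4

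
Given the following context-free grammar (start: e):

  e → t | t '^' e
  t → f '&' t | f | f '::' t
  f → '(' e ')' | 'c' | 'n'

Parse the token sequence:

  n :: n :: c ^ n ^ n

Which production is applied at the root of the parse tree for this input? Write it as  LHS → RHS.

[e [t [f n] :: [t [f n] :: [t [f c]]]] ^ [e [t [f n]] ^ [e [t [f n]]]]]

e → t '^' e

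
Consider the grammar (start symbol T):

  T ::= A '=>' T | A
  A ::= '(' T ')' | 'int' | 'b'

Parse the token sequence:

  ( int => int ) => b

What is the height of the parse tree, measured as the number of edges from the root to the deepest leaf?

5

[T [A ( [T [A int] => [T [A int]]] )] => [T [A b]]]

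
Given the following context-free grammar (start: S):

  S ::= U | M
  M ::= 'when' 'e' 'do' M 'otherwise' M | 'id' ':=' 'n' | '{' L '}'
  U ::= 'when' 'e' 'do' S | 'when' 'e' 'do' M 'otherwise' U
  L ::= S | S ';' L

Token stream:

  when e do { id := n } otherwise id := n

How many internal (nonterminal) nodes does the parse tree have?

7

[S [M when e do [M { [L [S [M id := n]]] }] otherwise [M id := n]]]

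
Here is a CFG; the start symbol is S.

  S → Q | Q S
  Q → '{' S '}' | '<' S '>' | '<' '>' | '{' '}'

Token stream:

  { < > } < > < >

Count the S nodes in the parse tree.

4

[S [Q { [S [Q < >]] }] [S [Q < >] [S [Q < >]]]]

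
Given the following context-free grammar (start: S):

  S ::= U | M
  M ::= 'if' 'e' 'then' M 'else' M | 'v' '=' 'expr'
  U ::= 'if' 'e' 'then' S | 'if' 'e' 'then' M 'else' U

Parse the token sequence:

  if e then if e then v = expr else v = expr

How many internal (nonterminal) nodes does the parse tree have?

6

[S [U if e then [S [M if e then [M v = expr] else [M v = expr]]]]]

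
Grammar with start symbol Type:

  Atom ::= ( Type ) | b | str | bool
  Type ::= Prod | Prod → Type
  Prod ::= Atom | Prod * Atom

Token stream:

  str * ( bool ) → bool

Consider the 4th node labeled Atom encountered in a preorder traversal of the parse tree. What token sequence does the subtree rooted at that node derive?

[Type [Prod [Prod [Atom str]] * [Atom ( [Type [Prod [Atom bool]]] )]] → [Type [Prod [Atom bool]]]]

bool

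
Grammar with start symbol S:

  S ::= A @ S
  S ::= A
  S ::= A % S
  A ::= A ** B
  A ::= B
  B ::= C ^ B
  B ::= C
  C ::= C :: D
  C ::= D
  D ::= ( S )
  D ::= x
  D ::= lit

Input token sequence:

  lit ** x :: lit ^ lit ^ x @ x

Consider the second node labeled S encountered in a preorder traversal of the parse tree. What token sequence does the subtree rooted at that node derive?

x

[S [A [A [B [C [D lit]]]] ** [B [C [C [D x]] :: [D lit]] ^ [B [C [D lit]] ^ [B [C [D x]]]]]] @ [S [A [B [C [D x]]]]]]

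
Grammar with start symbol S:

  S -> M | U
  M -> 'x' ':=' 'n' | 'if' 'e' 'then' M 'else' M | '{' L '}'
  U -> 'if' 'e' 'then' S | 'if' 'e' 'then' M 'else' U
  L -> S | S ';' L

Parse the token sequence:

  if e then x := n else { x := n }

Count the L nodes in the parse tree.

1

[S [M if e then [M x := n] else [M { [L [S [M x := n]]] }]]]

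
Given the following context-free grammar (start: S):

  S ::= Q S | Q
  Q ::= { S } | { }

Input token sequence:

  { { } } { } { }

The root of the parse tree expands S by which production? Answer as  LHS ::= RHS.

[S [Q { [S [Q { }]] }] [S [Q { }] [S [Q { }]]]]

S ::= Q S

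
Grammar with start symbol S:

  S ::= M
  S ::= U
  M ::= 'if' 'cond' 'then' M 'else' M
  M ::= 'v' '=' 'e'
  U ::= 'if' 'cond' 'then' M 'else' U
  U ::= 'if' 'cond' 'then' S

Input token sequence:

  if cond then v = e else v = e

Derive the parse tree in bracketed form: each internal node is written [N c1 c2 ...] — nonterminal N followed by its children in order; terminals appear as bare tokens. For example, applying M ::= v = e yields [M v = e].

S
M
if cond then M else M
if cond then v = e else M
if cond then v = e else v = e

[S [M if cond then [M v = e] else [M v = e]]]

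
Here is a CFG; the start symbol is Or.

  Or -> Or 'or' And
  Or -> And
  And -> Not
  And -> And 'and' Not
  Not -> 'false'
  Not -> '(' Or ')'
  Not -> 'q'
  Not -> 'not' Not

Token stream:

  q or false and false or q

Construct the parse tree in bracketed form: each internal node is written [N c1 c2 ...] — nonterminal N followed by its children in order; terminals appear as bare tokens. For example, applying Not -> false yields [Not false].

[Or [Or [Or [And [Not q]]] or [And [And [Not false]] and [Not false]]] or [And [Not q]]]

Or
Or or And
Or or And or And
And or And or And
Not or And or And
q or And or And
q or And and Not or And
q or Not and Not or And
q or false and Not or And
q or false and false or And
q or false and false or Not
q or false and false or q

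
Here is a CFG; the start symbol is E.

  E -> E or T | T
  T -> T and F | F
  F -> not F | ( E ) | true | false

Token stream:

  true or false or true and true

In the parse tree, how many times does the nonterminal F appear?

4

[E [E [E [T [F true]]] or [T [F false]]] or [T [T [F true]] and [F true]]]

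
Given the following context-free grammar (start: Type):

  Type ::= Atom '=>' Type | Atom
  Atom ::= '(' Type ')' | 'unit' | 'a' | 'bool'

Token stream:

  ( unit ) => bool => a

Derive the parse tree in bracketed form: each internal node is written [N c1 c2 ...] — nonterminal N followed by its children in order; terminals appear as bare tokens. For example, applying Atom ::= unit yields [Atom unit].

[Type [Atom ( [Type [Atom unit]] )] => [Type [Atom bool] => [Type [Atom a]]]]

Type
Atom => Type
( Type ) => Type
( Atom ) => Type
( unit ) => Type
( unit ) => Atom => Type
( unit ) => bool => Type
( unit ) => bool => Atom
( unit ) => bool => a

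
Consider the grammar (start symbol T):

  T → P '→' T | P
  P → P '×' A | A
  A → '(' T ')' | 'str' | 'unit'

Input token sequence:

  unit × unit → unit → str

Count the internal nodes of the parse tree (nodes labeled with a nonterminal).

11

[T [P [P [A unit]] × [A unit]] → [T [P [A unit]] → [T [P [A str]]]]]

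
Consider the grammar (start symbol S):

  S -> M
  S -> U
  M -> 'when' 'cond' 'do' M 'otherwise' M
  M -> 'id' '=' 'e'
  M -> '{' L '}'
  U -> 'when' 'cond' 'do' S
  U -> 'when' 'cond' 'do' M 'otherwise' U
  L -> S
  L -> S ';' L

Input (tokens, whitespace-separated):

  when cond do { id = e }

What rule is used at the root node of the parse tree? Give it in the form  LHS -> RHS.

S -> U

[S [U when cond do [S [M { [L [S [M id = e]]] }]]]]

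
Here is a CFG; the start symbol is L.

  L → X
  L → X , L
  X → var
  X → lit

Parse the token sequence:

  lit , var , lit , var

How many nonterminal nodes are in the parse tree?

[L [X lit] , [L [X var] , [L [X lit] , [L [X var]]]]]

8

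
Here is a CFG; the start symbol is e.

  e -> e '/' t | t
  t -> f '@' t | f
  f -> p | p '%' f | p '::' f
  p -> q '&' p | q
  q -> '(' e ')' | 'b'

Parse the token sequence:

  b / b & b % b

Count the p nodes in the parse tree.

4

[e [e [t [f [p [q b]]]]] / [t [f [p [q b] & [p [q b]]] % [f [p [q b]]]]]]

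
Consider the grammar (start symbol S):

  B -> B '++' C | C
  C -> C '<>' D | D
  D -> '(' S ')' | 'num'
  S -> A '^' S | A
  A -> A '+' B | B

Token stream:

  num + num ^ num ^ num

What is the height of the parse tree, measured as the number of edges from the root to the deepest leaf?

7

[S [A [A [B [C [D num]]]] + [B [C [D num]]]] ^ [S [A [B [C [D num]]]] ^ [S [A [B [C [D num]]]]]]]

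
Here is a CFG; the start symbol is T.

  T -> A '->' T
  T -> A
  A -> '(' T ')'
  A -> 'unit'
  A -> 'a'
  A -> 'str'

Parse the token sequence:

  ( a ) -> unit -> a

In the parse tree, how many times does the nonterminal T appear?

4

[T [A ( [T [A a]] )] -> [T [A unit] -> [T [A a]]]]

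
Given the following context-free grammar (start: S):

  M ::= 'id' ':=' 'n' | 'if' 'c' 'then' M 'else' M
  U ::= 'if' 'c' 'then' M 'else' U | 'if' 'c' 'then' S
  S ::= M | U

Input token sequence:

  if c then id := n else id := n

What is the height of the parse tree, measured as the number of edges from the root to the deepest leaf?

3

[S [M if c then [M id := n] else [M id := n]]]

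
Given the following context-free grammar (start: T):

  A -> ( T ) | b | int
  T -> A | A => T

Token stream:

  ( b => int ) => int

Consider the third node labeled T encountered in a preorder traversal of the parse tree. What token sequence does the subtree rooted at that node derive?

int

[T [A ( [T [A b] => [T [A int]]] )] => [T [A int]]]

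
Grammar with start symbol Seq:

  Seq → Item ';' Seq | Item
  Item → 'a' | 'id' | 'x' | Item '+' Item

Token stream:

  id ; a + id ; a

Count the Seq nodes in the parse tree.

[Seq [Item id] ; [Seq [Item [Item a] + [Item id]] ; [Seq [Item a]]]]

3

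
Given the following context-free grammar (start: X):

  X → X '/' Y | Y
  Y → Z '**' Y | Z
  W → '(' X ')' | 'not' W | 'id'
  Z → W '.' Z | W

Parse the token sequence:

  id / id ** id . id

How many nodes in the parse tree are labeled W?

[X [X [Y [Z [W id]]]] / [Y [Z [W id]] ** [Y [Z [W id] . [Z [W id]]]]]]

4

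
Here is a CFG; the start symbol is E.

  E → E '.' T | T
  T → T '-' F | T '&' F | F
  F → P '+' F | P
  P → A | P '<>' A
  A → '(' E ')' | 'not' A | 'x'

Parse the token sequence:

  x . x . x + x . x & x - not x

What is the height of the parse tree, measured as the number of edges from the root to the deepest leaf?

[E [E [E [E [T [F [P [A x]]]]] . [T [F [P [A x]]]]] . [T [F [P [A x]] + [F [P [A x]]]]]] . [T [T [T [F [P [A x]]]] & [F [P [A x]]]] - [F [P [A not [A x]]]]]]

8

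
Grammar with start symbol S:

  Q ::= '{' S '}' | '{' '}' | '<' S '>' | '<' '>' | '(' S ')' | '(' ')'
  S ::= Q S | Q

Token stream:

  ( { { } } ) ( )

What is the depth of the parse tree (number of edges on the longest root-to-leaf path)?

[S [Q ( [S [Q { [S [Q { }]] }]] )] [S [Q ( )]]]

6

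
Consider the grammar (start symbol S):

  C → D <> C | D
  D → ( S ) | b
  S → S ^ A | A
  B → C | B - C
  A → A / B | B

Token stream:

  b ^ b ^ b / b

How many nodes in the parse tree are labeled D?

4

[S [S [S [A [B [C [D b]]]]] ^ [A [B [C [D b]]]]] ^ [A [A [B [C [D b]]]] / [B [C [D b]]]]]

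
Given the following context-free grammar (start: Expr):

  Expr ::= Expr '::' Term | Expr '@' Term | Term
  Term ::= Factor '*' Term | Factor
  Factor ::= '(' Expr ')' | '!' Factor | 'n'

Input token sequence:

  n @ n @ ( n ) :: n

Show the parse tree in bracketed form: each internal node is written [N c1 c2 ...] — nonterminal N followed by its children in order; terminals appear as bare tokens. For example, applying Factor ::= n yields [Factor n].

[Expr [Expr [Expr [Expr [Term [Factor n]]] @ [Term [Factor n]]] @ [Term [Factor ( [Expr [Term [Factor n]]] )]]] :: [Term [Factor n]]]

Expr
Expr :: Term
Expr @ Term :: Term
Expr @ Term @ Term :: Term
Term @ Term @ Term :: Term
Factor @ Term @ Term :: Term
n @ Term @ Term :: Term
n @ Factor @ Term :: Term
n @ n @ Term :: Term
n @ n @ Factor :: Term
n @ n @ ( Expr ) :: Term
n @ n @ ( Term ) :: Term
n @ n @ ( Factor ) :: Term
n @ n @ ( n ) :: Term
n @ n @ ( n ) :: Factor
n @ n @ ( n ) :: n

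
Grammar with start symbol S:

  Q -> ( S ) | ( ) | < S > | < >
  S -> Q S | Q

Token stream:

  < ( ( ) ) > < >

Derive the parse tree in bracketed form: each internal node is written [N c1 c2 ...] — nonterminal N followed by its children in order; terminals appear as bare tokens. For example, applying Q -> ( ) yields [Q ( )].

S
Q S
< S > S
< Q > S
< ( S ) > S
< ( Q ) > S
< ( ( ) ) > S
< ( ( ) ) > Q
< ( ( ) ) > < >

[S [Q < [S [Q ( [S [Q ( )]] )]] >] [S [Q < >]]]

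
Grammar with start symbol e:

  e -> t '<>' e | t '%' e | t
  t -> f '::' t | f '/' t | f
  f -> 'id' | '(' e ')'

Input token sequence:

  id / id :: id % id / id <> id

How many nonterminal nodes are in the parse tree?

15

[e [t [f id] / [t [f id] :: [t [f id]]]] % [e [t [f id] / [t [f id]]] <> [e [t [f id]]]]]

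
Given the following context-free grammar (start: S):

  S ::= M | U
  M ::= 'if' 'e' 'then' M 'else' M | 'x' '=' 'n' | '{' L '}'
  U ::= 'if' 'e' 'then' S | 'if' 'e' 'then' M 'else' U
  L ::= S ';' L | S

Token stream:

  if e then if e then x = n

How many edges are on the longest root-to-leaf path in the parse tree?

[S [U if e then [S [U if e then [S [M x = n]]]]]]

6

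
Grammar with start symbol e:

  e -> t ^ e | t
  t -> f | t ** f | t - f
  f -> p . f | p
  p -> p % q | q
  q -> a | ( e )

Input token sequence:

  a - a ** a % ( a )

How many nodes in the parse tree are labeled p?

5

[e [t [t [t [f [p [q a]]]] - [f [p [q a]]]] ** [f [p [p [q a]] % [q ( [e [t [f [p [q a]]]]] )]]]]]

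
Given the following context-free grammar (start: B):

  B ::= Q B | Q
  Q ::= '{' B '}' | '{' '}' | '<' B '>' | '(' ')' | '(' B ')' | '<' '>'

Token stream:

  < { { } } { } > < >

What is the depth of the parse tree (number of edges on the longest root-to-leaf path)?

6

[B [Q < [B [Q { [B [Q { }]] }] [B [Q { }]]] >] [B [Q < >]]]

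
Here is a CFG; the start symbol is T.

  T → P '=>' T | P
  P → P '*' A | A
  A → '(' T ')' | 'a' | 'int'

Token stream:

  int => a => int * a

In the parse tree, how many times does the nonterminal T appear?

3

[T [P [A int]] => [T [P [A a]] => [T [P [P [A int]] * [A a]]]]]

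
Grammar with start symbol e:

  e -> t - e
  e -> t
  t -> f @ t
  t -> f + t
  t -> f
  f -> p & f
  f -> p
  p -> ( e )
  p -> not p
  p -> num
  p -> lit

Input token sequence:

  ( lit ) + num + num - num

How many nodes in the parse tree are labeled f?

[e [t [f [p ( [e [t [f [p lit]]]] )]] + [t [f [p num]] + [t [f [p num]]]]] - [e [t [f [p num]]]]]

5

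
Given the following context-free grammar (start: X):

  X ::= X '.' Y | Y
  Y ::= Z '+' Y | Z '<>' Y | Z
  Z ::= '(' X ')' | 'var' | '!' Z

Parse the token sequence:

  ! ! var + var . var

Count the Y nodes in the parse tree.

3

[X [X [Y [Z ! [Z ! [Z var]]] + [Y [Z var]]]] . [Y [Z var]]]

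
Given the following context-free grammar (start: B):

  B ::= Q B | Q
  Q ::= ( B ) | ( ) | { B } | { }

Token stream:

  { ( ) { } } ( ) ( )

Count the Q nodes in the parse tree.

[B [Q { [B [Q ( )] [B [Q { }]]] }] [B [Q ( )] [B [Q ( )]]]]

5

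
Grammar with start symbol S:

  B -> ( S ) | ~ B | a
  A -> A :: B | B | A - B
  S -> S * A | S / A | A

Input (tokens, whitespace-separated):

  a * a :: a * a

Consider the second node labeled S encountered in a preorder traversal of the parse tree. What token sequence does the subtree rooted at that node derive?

[S [S [S [A [B a]]] * [A [A [B a]] :: [B a]]] * [A [B a]]]

a * a :: a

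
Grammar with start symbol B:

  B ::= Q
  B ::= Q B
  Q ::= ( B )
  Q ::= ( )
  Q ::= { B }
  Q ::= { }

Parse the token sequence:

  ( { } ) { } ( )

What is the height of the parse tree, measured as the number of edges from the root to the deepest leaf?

[B [Q ( [B [Q { }]] )] [B [Q { }] [B [Q ( )]]]]

4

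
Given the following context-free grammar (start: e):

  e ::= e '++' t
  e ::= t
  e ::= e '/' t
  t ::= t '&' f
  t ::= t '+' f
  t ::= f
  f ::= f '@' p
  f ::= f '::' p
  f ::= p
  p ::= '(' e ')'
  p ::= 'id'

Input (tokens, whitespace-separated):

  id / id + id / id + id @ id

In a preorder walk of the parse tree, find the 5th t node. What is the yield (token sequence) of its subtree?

[e [e [e [t [f [p id]]]] / [t [t [f [p id]]] + [f [p id]]]] / [t [t [f [p id]]] + [f [f [p id]] @ [p id]]]]

id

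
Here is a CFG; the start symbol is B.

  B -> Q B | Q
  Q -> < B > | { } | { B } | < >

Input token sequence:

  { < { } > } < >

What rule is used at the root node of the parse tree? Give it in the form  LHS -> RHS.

B -> Q B

[B [Q { [B [Q < [B [Q { }]] >]] }] [B [Q < >]]]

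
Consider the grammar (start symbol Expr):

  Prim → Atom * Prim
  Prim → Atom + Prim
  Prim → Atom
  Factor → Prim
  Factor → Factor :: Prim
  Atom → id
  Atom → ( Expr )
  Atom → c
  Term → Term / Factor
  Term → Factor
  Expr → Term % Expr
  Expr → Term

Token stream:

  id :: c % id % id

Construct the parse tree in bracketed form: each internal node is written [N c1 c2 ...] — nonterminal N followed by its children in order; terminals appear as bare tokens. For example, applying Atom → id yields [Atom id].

Expr
Term % Expr
Factor % Expr
Factor :: Prim % Expr
Prim :: Prim % Expr
Atom :: Prim % Expr
id :: Prim % Expr
id :: Atom % Expr
id :: c % Expr
id :: c % Term % Expr
id :: c % Factor % Expr
id :: c % Prim % Expr
id :: c % Atom % Expr
id :: c % id % Expr
id :: c % id % Term
id :: c % id % Factor
id :: c % id % Prim
id :: c % id % Atom
id :: c % id % id

[Expr [Term [Factor [Factor [Prim [Atom id]]] :: [Prim [Atom c]]]] % [Expr [Term [Factor [Prim [Atom id]]]] % [Expr [Term [Factor [Prim [Atom id]]]]]]]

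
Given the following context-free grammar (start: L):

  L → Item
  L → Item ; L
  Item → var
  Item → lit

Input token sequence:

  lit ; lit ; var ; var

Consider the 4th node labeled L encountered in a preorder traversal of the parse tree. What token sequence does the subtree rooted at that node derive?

var

[L [Item lit] ; [L [Item lit] ; [L [Item var] ; [L [Item var]]]]]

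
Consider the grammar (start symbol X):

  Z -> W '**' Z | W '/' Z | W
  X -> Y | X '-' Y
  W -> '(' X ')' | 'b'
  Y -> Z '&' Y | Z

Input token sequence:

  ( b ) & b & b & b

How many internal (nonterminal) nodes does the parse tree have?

[X [Y [Z [W ( [X [Y [Z [W b]]]] )]] & [Y [Z [W b]] & [Y [Z [W b]] & [Y [Z [W b]]]]]]]

17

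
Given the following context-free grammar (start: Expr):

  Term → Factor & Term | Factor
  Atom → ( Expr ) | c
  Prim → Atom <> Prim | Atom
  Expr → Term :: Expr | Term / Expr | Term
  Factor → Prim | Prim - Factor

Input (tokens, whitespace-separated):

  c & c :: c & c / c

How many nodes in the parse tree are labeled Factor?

[Expr [Term [Factor [Prim [Atom c]]] & [Term [Factor [Prim [Atom c]]]]] :: [Expr [Term [Factor [Prim [Atom c]]] & [Term [Factor [Prim [Atom c]]]]] / [Expr [Term [Factor [Prim [Atom c]]]]]]]

5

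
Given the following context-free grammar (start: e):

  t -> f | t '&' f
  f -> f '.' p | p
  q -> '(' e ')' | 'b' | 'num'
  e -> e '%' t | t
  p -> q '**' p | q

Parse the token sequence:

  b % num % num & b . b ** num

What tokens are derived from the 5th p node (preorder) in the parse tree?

[e [e [e [t [f [p [q b]]]]] % [t [f [p [q num]]]]] % [t [t [f [p [q num]]]] & [f [f [p [q b]]] . [p [q b] ** [p [q num]]]]]]

b ** num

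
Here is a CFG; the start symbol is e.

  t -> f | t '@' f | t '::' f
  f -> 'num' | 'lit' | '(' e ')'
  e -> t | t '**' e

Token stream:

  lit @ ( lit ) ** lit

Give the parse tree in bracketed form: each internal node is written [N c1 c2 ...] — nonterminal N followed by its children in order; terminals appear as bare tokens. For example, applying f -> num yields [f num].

e
t ** e
t @ f ** e
f @ f ** e
lit @ f ** e
lit @ ( e ) ** e
lit @ ( t ) ** e
lit @ ( f ) ** e
lit @ ( lit ) ** e
lit @ ( lit ) ** t
lit @ ( lit ) ** f
lit @ ( lit ) ** lit

[e [t [t [f lit]] @ [f ( [e [t [f lit]]] )]] ** [e [t [f lit]]]]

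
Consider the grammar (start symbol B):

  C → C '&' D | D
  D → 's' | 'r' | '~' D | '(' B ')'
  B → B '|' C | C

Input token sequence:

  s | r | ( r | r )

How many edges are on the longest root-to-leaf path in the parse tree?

7

[B [B [B [C [D s]]] | [C [D r]]] | [C [D ( [B [B [C [D r]]] | [C [D r]]] )]]]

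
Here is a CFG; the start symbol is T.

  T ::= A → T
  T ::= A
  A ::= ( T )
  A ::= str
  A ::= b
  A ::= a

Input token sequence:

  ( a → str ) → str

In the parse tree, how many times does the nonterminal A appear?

4

[T [A ( [T [A a] → [T [A str]]] )] → [T [A str]]]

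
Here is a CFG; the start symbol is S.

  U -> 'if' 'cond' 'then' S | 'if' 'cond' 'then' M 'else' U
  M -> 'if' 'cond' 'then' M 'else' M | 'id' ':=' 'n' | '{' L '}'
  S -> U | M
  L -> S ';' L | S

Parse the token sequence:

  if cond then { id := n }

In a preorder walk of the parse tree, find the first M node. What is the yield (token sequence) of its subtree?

{ id := n }

[S [U if cond then [S [M { [L [S [M id := n]]] }]]]]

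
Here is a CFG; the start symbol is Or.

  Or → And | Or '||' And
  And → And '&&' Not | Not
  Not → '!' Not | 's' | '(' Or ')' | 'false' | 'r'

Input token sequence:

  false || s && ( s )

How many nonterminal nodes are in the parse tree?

11

[Or [Or [And [Not false]]] || [And [And [Not s]] && [Not ( [Or [And [Not s]]] )]]]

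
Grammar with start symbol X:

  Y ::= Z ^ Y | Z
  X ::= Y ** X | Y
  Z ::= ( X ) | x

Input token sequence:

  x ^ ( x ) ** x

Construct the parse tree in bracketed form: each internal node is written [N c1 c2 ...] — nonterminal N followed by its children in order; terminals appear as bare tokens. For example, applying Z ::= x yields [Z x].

[X [Y [Z x] ^ [Y [Z ( [X [Y [Z x]]] )]]] ** [X [Y [Z x]]]]

X
Y ** X
Z ^ Y ** X
x ^ Y ** X
x ^ Z ** X
x ^ ( X ) ** X
x ^ ( Y ) ** X
x ^ ( Z ) ** X
x ^ ( x ) ** X
x ^ ( x ) ** Y
x ^ ( x ) ** Z
x ^ ( x ) ** x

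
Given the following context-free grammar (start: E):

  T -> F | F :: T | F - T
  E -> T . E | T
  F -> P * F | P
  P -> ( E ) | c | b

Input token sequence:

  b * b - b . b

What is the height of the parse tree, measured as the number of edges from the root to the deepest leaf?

[E [T [F [P b] * [F [P b]]] - [T [F [P b]]]] . [E [T [F [P b]]]]]

5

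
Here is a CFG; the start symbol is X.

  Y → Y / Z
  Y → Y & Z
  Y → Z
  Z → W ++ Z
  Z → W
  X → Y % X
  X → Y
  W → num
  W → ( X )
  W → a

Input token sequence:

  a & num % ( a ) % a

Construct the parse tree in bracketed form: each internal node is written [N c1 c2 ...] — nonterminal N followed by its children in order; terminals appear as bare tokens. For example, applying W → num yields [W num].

X
Y % X
Y & Z % X
Z & Z % X
W & Z % X
a & Z % X
a & W % X
a & num % X
a & num % Y % X
a & num % Z % X
a & num % W % X
a & num % ( X ) % X
a & num % ( Y ) % X
a & num % ( Z ) % X
a & num % ( W ) % X
a & num % ( a ) % X
a & num % ( a ) % Y
a & num % ( a ) % Z
a & num % ( a ) % W
a & num % ( a ) % a

[X [Y [Y [Z [W a]]] & [Z [W num]]] % [X [Y [Z [W ( [X [Y [Z [W a]]]] )]]] % [X [Y [Z [W a]]]]]]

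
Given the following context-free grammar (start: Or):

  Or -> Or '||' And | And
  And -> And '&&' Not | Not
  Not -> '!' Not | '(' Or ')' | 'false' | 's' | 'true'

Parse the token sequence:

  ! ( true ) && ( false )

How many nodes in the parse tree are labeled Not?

5

[Or [And [And [Not ! [Not ( [Or [And [Not true]]] )]]] && [Not ( [Or [And [Not false]]] )]]]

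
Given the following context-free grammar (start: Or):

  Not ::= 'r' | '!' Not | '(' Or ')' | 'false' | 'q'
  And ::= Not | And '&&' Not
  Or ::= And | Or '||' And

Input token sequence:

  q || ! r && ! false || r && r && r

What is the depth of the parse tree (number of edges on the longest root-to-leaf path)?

6

[Or [Or [Or [And [Not q]]] || [And [And [Not ! [Not r]]] && [Not ! [Not false]]]] || [And [And [And [Not r]] && [Not r]] && [Not r]]]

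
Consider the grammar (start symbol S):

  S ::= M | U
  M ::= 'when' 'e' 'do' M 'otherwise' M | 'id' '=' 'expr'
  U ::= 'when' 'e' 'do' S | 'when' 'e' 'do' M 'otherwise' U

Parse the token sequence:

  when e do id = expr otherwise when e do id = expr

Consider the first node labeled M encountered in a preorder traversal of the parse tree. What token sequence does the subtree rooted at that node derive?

[S [U when e do [M id = expr] otherwise [U when e do [S [M id = expr]]]]]

id = expr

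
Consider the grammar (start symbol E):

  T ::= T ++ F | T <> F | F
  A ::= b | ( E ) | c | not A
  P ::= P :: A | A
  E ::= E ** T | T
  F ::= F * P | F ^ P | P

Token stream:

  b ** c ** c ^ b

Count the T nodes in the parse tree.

3

[E [E [E [T [F [P [A b]]]]] ** [T [F [P [A c]]]]] ** [T [F [F [P [A c]]] ^ [P [A b]]]]]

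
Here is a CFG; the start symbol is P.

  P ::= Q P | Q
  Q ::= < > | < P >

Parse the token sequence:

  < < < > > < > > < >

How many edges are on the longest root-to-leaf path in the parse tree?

6

[P [Q < [P [Q < [P [Q < >]] >] [P [Q < >]]] >] [P [Q < >]]]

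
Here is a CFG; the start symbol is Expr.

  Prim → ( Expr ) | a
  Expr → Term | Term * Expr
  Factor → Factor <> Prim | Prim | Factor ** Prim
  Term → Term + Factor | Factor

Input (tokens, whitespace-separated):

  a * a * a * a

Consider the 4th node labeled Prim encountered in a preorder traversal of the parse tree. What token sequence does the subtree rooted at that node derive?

[Expr [Term [Factor [Prim a]]] * [Expr [Term [Factor [Prim a]]] * [Expr [Term [Factor [Prim a]]] * [Expr [Term [Factor [Prim a]]]]]]]

a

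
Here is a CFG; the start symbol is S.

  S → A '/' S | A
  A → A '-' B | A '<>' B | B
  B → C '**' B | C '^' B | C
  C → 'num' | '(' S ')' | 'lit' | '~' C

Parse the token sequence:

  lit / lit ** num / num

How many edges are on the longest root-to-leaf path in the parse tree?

[S [A [B [C lit]]] / [S [A [B [C lit] ** [B [C num]]]] / [S [A [B [C num]]]]]]

6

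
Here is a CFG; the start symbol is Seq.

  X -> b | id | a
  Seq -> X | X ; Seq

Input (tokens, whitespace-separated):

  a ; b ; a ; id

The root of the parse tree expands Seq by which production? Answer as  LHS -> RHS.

[Seq [X a] ; [Seq [X b] ; [Seq [X a] ; [Seq [X id]]]]]

Seq -> X ; Seq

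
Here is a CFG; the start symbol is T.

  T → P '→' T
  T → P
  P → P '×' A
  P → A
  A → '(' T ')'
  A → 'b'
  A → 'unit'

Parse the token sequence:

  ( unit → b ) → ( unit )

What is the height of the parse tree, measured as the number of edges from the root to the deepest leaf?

[T [P [A ( [T [P [A unit]] → [T [P [A b]]]] )]] → [T [P [A ( [T [P [A unit]]] )]]]]

7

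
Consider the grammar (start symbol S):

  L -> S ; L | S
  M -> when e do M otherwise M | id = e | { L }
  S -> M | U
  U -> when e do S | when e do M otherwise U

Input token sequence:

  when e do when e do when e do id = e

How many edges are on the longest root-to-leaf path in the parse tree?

8

[S [U when e do [S [U when e do [S [U when e do [S [M id = e]]]]]]]]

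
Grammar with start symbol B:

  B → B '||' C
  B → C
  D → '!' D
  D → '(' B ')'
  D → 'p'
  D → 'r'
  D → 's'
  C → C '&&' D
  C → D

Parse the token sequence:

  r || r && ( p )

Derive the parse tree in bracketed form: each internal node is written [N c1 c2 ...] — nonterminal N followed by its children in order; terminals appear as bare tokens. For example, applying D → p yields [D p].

[B [B [C [D r]]] || [C [C [D r]] && [D ( [B [C [D p]]] )]]]

B
B || C
C || C
D || C
r || C
r || C && D
r || D && D
r || r && D
r || r && ( B )
r || r && ( C )
r || r && ( D )
r || r && ( p )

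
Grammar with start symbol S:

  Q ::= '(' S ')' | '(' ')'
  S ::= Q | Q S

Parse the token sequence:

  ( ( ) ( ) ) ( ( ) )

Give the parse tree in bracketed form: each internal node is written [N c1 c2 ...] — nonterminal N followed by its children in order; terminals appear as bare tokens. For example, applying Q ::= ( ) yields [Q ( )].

S
Q S
( S ) S
( Q S ) S
( ( ) S ) S
( ( ) Q ) S
( ( ) ( ) ) S
( ( ) ( ) ) Q
( ( ) ( ) ) ( S )
( ( ) ( ) ) ( Q )
( ( ) ( ) ) ( ( ) )

[S [Q ( [S [Q ( )] [S [Q ( )]]] )] [S [Q ( [S [Q ( )]] )]]]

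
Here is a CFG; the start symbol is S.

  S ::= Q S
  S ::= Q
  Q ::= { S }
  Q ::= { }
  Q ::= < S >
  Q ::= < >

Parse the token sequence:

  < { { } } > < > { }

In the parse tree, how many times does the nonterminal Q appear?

5

[S [Q < [S [Q { [S [Q { }]] }]] >] [S [Q < >] [S [Q { }]]]]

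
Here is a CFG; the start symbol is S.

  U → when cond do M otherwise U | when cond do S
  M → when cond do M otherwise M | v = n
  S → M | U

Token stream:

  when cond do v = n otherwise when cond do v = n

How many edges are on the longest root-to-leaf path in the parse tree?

5

[S [U when cond do [M v = n] otherwise [U when cond do [S [M v = n]]]]]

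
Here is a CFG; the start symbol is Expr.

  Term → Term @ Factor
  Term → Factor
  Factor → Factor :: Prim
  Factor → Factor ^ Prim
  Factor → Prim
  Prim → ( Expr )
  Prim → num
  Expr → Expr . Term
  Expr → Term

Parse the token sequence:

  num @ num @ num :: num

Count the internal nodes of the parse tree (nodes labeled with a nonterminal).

12

[Expr [Term [Term [Term [Factor [Prim num]]] @ [Factor [Prim num]]] @ [Factor [Factor [Prim num]] :: [Prim num]]]]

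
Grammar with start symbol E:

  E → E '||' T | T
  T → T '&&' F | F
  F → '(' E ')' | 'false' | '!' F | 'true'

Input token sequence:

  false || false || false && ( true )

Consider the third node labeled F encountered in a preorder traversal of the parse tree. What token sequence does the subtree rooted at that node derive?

false

[E [E [E [T [F false]]] || [T [F false]]] || [T [T [F false]] && [F ( [E [T [F true]]] )]]]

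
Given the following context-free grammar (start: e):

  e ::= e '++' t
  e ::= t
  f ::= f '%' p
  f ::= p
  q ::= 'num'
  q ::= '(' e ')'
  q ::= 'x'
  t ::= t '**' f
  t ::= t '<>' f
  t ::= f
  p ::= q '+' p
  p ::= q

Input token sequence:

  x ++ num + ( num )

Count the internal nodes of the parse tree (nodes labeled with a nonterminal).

17

[e [e [t [f [p [q x]]]]] ++ [t [f [p [q num] + [p [q ( [e [t [f [p [q num]]]]] )]]]]]]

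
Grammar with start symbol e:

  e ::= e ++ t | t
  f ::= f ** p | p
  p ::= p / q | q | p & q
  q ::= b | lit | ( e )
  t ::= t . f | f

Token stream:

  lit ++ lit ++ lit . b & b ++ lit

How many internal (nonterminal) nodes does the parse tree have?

26

[e [e [e [e [t [f [p [q lit]]]]] ++ [t [f [p [q lit]]]]] ++ [t [t [f [p [q lit]]]] . [f [p [p [q b]] & [q b]]]]] ++ [t [f [p [q lit]]]]]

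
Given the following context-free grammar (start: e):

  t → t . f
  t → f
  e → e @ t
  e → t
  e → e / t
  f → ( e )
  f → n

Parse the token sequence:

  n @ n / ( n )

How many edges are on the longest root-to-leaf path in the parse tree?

[e [e [e [t [f n]]] @ [t [f n]]] / [t [f ( [e [t [f n]]] )]]]

6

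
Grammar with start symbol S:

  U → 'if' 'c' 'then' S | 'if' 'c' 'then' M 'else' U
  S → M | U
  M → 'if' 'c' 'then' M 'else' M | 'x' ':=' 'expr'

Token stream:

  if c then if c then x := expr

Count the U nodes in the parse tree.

2

[S [U if c then [S [U if c then [S [M x := expr]]]]]]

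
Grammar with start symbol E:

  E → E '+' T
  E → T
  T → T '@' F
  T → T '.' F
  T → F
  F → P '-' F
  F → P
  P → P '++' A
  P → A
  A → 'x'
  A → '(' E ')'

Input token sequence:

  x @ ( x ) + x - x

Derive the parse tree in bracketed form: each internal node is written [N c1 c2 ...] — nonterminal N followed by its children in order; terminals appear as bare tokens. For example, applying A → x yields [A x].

[E [E [T [T [F [P [A x]]]] @ [F [P [A ( [E [T [F [P [A x]]]]] )]]]]] + [T [F [P [A x]] - [F [P [A x]]]]]]

E
E + T
T + T
T @ F + T
F @ F + T
P @ F + T
A @ F + T
x @ F + T
x @ P + T
x @ A + T
x @ ( E ) + T
x @ ( T ) + T
x @ ( F ) + T
x @ ( P ) + T
x @ ( A ) + T
x @ ( x ) + T
x @ ( x ) + F
x @ ( x ) + P - F
x @ ( x ) + A - F
x @ ( x ) + x - F
x @ ( x ) + x - P
x @ ( x ) + x - A
x @ ( x ) + x - x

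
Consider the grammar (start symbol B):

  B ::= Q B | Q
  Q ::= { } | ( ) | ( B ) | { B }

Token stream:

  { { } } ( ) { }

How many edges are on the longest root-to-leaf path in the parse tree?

[B [Q { [B [Q { }]] }] [B [Q ( )] [B [Q { }]]]]

4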